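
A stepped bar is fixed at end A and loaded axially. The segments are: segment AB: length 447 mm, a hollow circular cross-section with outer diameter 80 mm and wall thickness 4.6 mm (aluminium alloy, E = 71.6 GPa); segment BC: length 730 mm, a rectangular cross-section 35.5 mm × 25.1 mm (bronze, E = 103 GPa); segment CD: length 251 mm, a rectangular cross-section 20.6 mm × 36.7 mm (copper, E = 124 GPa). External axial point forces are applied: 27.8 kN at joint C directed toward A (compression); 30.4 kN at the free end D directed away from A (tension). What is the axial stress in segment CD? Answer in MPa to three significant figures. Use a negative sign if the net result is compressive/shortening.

Internal axial forces (sectioning from the free end, tension +): N_CD = 30.4 kN, N_BC = 2.6 kN, N_AB = 2.6 kN.
A_CD = 756 mm².
σ_CD = N_CD/A_CD = 30400/756 = 40.21 MPa.

40.2 MPa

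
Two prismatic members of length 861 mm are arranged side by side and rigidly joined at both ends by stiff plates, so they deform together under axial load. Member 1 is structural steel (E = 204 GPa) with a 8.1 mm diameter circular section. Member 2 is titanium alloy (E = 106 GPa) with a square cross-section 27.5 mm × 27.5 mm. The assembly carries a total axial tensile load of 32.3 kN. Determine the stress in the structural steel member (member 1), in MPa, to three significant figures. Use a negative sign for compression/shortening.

72.7 MPa

A_1 = 51.53 mm².
A_2 = 756.2 mm².
Equal strain + equilibrium ⇒ each member carries load in proportion to AE: A₁E₁ = 10510000 N, A₂E₂ = 80160000 N, ΣAE = 90670000 N.
σ₁ = P·E₁/ΣAE = 32300·204000/90670000 = 72.67 MPa.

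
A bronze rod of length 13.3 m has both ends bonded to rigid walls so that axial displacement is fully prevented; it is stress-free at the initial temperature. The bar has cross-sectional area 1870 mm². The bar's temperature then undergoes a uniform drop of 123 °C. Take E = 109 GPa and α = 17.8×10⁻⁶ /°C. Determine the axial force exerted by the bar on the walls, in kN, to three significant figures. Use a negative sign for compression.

446 kN

Free thermal expansion αLΔT = 17.8e-6 · 13300 · -123 = -29.12 mm.
The walls impose strain ε = −(-29.12)/13300 = 2.1894e-03; σ = Eε = 109000 · 2.1894e-03 = 238.6 MPa.
Wall reaction R = σ·A = 238.6·1870 = 446300 N = 446.3 kN.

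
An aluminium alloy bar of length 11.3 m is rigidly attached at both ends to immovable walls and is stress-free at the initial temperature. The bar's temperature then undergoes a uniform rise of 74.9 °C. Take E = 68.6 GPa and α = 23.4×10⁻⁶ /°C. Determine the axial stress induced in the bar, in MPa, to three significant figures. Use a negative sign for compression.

-120 MPa

Free thermal expansion αLΔT = 23.4e-6 · 11300 · 74.9 = 19.81 mm.
The walls impose strain ε = −(19.81)/11300 = -1.7527e-03; σ = Eε = 68600 · -1.7527e-03 = -120.2 MPa.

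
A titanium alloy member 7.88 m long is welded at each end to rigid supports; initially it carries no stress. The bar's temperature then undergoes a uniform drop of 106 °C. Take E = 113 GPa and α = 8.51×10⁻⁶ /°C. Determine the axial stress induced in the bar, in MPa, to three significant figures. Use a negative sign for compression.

102 MPa

Free thermal expansion αLΔT = 8.51e-6 · 7880 · -106 = -7.108 mm.
The walls impose strain ε = −(-7.108)/7880 = 9.0206e-04; σ = Eε = 113000 · 9.0206e-04 = 101.9 MPa.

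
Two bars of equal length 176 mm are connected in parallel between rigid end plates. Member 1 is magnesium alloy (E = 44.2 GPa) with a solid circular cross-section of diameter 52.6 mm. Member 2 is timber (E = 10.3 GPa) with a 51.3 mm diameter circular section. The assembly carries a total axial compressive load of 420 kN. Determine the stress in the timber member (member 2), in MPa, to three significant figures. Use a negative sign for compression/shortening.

-36.9 MPa

A_1 = 2173 mm².
A_2 = 2067 mm².
Equal strain + equilibrium ⇒ each member carries load in proportion to AE: A₁E₁ = 96050000 N, A₂E₂ = 21290000 N, ΣAE = 117300000 N.
σ₂ = P·E₂/ΣAE = -420000·10300/117300000 = -36.87 MPa.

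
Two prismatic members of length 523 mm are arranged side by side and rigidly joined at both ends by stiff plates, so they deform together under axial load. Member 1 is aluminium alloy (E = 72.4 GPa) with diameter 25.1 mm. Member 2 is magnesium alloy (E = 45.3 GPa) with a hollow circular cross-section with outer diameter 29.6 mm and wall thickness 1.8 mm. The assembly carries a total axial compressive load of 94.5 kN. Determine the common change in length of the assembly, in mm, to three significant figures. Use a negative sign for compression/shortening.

-1.15 mm

A_1 = 494.8 mm².
A_2 = 157.2 mm².
Equal strain + equilibrium ⇒ each member carries load in proportion to AE: A₁E₁ = 35820000 N, A₂E₂ = 7121000 N, ΣAE = 42950000 N.
δ = PL/ΣAE = -94500·523/42950000 = -1.151 mm.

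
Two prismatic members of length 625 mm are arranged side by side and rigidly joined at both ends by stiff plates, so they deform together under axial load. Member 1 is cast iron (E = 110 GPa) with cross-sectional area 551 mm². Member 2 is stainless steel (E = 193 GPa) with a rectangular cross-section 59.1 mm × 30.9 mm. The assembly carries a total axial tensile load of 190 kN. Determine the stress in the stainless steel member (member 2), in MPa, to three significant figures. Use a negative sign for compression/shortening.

A_2 = 1826 mm².
Equal strain + equilibrium ⇒ each member carries load in proportion to AE: A₁E₁ = 60610000 N, A₂E₂ = 352500000 N, ΣAE = 413100000 N.
σ₂ = P·E₂/ΣAE = 190000·193000/413100000 = 88.78 MPa.

88.8 MPa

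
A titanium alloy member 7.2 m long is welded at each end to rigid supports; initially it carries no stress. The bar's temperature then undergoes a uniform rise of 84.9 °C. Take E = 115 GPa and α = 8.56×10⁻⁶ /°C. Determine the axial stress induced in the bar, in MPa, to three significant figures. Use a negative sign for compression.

Free thermal expansion αLΔT = 8.56e-6 · 7200 · 84.9 = 5.233 mm.
The walls impose strain ε = −(5.233)/7200 = -7.2674e-04; σ = Eε = 115000 · -7.2674e-04 = -83.58 MPa.

-83.6 MPa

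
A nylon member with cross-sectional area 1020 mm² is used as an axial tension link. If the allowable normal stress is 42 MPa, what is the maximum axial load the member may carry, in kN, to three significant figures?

P_max = σ_allow · A = 42 · 1020 = 42840 N = 42.84 kN.

42.8 kN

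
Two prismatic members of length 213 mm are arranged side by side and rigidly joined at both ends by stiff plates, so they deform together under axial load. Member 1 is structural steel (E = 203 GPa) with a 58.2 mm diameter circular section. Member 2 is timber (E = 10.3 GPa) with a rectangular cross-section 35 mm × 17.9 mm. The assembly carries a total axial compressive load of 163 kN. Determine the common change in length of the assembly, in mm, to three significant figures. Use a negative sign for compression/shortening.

-0.0635 mm

A_1 = 2660 mm².
A_2 = 626.5 mm².
Equal strain + equilibrium ⇒ each member carries load in proportion to AE: A₁E₁ = 540000000 N, A₂E₂ = 6453000 N, ΣAE = 546500000 N.
δ = PL/ΣAE = -163000·213/546500000 = -0.06353 mm.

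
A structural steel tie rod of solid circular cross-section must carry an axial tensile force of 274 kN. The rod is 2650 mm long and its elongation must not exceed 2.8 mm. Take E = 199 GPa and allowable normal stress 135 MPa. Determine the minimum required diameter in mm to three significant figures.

50.8 mm

Required area A ≥ P/σ_allow = 274000/135 = 2030 mm².
For a solid circular section, d ≥ √(4A/π) = 50.84 mm.
Elongation limit: A ≥ PL/(Eδ_allow) = 274000·2650/(199000·2.8) = 1303 mm² ⇒ d ≥ 40.73 mm.
The stress limit governs.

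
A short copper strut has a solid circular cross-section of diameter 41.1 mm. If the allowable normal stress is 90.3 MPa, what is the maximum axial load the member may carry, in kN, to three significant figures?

120 kN

A = 1327 mm².
P_max = σ_allow · A = 90.3 · 1327 = 119800 N = 119.8 kN.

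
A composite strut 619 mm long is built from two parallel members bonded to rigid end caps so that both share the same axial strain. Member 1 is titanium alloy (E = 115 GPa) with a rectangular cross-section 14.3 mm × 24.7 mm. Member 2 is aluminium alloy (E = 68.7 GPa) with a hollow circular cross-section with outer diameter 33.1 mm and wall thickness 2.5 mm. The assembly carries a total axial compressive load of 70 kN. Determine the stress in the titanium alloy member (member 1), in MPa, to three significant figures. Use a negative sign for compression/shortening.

A_1 = 353.2 mm².
A_2 = 240.3 mm².
Equal strain + equilibrium ⇒ each member carries load in proportion to AE: A₁E₁ = 40620000 N, A₂E₂ = 16510000 N, ΣAE = 57130000 N.
σ₁ = P·E₁/ΣAE = -70000·115000/57130000 = -140.9 MPa.

-141 MPa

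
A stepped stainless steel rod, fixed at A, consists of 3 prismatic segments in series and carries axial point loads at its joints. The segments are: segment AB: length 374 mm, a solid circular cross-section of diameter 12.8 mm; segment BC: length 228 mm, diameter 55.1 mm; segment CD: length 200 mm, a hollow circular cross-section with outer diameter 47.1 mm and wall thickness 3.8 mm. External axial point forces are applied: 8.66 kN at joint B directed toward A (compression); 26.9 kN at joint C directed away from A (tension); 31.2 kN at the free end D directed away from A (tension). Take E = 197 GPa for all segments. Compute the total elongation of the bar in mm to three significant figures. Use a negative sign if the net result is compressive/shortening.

Internal axial forces (sectioning from the free end, tension +): N_CD = 31.2 kN, N_BC = 58.1 kN, N_AB = 49.44 kN.
A_AB = 128.7 mm².
A_BC = 2384 mm².
A_CD = 516.9 mm².
δ_AB = 49440·374/(128.7·197000) = 0.7294 mm
δ_BC = 58100·228/(2384·197000) = 0.0282 mm
δ_CD = 31200·200/(516.9·197000) = 0.06128 mm
δ = Σδ_i = 0.8189 mm.

0.819 mm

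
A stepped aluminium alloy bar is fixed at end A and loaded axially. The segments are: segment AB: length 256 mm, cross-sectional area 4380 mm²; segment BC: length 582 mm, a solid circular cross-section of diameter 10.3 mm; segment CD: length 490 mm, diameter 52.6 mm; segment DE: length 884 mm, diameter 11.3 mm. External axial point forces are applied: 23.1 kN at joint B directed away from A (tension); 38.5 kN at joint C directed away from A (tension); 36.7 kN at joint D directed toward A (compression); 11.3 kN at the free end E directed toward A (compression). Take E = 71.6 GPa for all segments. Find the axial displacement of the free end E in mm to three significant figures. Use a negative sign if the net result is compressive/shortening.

-2.46 mm

Internal axial forces (sectioning from the free end, tension +): N_DE = -11.3 kN, N_CD = -48 kN, N_BC = -9.5 kN, N_AB = 13.6 kN.
A_BC = 83.32 mm².
A_CD = 2173 mm².
A_DE = 100.3 mm².
δ_AB = 13600·256/(4380·71600) = 0.0111 mm
δ_BC = -9500·582/(83.32·71600) = -0.9268 mm
δ_CD = -48000·490/(2173·71600) = -0.1512 mm
δ_DE = -11300·884/(100.3·71600) = -1.391 mm
δ = Σδ_i = -2.458 mm.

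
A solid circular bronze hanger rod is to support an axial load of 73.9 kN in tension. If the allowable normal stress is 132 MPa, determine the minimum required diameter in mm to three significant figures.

26.7 mm

Required area A ≥ P/σ_allow = 73900/132 = 559.8 mm².
For a solid circular section, d ≥ √(4A/π) = 26.7 mm.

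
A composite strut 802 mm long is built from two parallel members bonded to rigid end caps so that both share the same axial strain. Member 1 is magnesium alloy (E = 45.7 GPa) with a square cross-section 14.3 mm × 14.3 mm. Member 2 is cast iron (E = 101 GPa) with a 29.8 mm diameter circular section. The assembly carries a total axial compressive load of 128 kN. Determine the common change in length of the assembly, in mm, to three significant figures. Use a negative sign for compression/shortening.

A_1 = 204.5 mm².
A_2 = 697.5 mm².
Equal strain + equilibrium ⇒ each member carries load in proportion to AE: A₁E₁ = 9345000 N, A₂E₂ = 70440000 N, ΣAE = 79790000 N.
δ = PL/ΣAE = -128000·802/79790000 = -1.287 mm.

-1.29 mm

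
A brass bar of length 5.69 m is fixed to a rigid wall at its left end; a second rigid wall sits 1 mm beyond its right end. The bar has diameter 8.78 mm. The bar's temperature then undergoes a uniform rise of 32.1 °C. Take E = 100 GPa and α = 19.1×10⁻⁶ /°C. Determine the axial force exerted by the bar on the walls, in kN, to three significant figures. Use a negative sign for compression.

Free thermal expansion αLΔT = 19.1e-6 · 5690 · 32.1 = 3.489 mm.
The walls engage after the gap closes; constrained expansion = 3.489 − 1 = 2.489 mm.
The walls impose strain ε = −(2.489)/5690 = -4.3736e-04; σ = Eε = 100000 · -4.3736e-04 = -43.74 MPa.
Wall reaction R = σ·A = -43.74·60.55 = -2648 N = -2.648 kN.

-2.65 kN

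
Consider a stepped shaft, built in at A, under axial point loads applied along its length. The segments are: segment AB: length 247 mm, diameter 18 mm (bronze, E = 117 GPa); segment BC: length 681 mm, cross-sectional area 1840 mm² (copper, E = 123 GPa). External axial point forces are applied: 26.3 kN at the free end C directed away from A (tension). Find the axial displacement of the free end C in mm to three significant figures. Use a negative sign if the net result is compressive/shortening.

0.297 mm

Internal axial forces (sectioning from the free end, tension +): N_BC = 26.3 kN, N_AB = 26.3 kN.
A_AB = 254.5 mm².
δ_AB = 26300·247/(254.5·117000) = 0.2182 mm
δ_BC = 26300·681/(1840·123000) = 0.07914 mm
δ = Σδ_i = 0.2973 mm.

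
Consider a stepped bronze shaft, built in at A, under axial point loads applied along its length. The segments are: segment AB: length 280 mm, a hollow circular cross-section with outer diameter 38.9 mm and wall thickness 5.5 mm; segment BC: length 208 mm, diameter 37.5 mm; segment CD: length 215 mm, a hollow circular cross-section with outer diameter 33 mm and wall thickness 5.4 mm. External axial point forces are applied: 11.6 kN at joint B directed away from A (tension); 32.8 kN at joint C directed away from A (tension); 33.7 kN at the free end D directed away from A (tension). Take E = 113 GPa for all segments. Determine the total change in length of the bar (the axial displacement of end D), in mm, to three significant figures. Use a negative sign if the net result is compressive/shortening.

Internal axial forces (sectioning from the free end, tension +): N_CD = 33.7 kN, N_BC = 66.5 kN, N_AB = 78.1 kN.
A_AB = 577.1 mm².
A_BC = 1104 mm².
A_CD = 468.2 mm².
δ_AB = 78100·280/(577.1·113000) = 0.3353 mm
δ_BC = 66500·208/(1104·113000) = 0.1108 mm
δ_CD = 33700·215/(468.2·113000) = 0.1369 mm
δ = Σδ_i = 0.5831 mm.

0.583 mm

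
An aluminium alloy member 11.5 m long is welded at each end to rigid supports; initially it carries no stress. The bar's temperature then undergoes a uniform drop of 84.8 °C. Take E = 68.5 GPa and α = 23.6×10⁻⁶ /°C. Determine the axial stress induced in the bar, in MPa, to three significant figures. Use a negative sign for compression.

137 MPa

Free thermal expansion αLΔT = 23.6e-6 · 11500 · -84.8 = -23.01 mm.
The walls impose strain ε = −(-23.01)/11500 = 2.0013e-03; σ = Eε = 68500 · 2.0013e-03 = 137.1 MPa.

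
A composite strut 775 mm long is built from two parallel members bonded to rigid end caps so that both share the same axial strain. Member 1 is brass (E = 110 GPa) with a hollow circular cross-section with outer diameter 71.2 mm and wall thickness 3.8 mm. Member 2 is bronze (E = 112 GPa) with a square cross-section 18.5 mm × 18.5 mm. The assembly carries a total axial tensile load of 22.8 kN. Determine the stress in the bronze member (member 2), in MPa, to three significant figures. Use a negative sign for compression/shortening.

A_1 = 804.6 mm².
A_2 = 342.2 mm².
Equal strain + equilibrium ⇒ each member carries load in proportion to AE: A₁E₁ = 88510000 N, A₂E₂ = 38330000 N, ΣAE = 126800000 N.
σ₂ = P·E₂/ΣAE = 22800·112000/126800000 = 20.13 MPa.

20.1 MPa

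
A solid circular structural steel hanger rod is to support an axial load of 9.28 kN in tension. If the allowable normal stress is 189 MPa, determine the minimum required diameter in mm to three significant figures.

7.91 mm

Required area A ≥ P/σ_allow = 9280/189 = 49.1 mm².
For a solid circular section, d ≥ √(4A/π) = 7.907 mm.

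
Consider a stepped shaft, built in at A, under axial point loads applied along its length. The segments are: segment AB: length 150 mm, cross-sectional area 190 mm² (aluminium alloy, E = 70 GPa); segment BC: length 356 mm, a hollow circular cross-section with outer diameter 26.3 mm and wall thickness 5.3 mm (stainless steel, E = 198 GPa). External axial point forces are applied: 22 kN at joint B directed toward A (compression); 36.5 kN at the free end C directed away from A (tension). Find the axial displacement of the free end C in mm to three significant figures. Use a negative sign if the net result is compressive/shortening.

Internal axial forces (sectioning from the free end, tension +): N_BC = 36.5 kN, N_AB = 14.5 kN.
A_BC = 349.7 mm².
δ_AB = 14500·150/(190·70000) = 0.1635 mm
δ_BC = 36500·356/(349.7·198000) = 0.1877 mm
δ = Σδ_i = 0.3512 mm.

0.351 mm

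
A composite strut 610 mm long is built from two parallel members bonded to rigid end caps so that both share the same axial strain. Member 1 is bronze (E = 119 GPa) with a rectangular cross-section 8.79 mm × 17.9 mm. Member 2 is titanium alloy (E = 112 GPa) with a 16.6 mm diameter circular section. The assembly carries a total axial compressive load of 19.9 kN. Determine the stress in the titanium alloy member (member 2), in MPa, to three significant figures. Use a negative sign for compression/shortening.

-51.9 MPa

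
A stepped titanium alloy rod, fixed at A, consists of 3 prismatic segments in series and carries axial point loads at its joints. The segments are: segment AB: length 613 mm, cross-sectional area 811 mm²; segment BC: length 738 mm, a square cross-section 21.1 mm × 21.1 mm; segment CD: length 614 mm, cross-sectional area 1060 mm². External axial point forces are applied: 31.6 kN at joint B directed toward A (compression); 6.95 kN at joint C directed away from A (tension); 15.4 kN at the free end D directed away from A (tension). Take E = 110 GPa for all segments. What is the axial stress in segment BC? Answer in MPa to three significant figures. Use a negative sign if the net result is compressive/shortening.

50.2 MPa

Internal axial forces (sectioning from the free end, tension +): N_CD = 15.4 kN, N_BC = 22.35 kN, N_AB = -9.25 kN.
A_BC = 445.2 mm².
σ_BC = N_BC/A_BC = 22350/445.2 = 50.2 MPa.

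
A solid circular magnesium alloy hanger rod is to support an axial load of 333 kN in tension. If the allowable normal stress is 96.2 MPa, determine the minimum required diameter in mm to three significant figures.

Required area A ≥ P/σ_allow = 333000/96.2 = 3462 mm².
For a solid circular section, d ≥ √(4A/π) = 66.39 mm.

66.4 mm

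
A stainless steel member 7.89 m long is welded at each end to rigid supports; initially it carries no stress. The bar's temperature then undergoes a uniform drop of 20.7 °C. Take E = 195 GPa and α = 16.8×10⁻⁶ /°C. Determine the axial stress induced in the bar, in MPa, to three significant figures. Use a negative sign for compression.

Free thermal expansion αLΔT = 16.8e-6 · 7890 · -20.7 = -2.744 mm.
The walls impose strain ε = −(-2.744)/7890 = 3.4776e-04; σ = Eε = 195000 · 3.4776e-04 = 67.81 MPa.

67.8 MPa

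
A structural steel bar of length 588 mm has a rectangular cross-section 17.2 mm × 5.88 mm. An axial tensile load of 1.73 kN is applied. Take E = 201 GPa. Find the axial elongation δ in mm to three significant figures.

0.0500 mm

A = 101.1 mm².
δ_mech = NL/(AE) = 1730·588/(101.1·201000) = 0.05004 mm.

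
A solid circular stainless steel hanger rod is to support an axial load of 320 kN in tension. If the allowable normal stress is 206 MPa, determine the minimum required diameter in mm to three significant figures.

Required area A ≥ P/σ_allow = 320000/206 = 1553 mm².
For a solid circular section, d ≥ √(4A/π) = 44.47 mm.

44.5 mm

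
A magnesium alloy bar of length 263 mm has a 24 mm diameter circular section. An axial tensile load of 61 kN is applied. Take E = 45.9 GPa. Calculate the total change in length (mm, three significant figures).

A = 452.4 mm².
δ_mech = NL/(AE) = 61000·263/(452.4·45900) = 0.7726 mm.

0.773 mm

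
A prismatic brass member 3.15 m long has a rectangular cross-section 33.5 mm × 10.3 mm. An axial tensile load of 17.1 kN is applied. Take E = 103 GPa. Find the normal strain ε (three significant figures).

A = 345.1 mm².
σ = N/A = 49.56 MPa; ε = σ/E = 49.56/103000 = 4.811e-04.

4.81e-04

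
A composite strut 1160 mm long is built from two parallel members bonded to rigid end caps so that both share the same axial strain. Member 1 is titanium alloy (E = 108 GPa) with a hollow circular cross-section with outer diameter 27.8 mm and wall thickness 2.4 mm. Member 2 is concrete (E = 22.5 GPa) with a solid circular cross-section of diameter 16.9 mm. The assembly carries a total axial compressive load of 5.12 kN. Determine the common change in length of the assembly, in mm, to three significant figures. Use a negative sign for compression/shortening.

-0.231 mm

A_1 = 191.5 mm².
A_2 = 224.3 mm².
Equal strain + equilibrium ⇒ each member carries load in proportion to AE: A₁E₁ = 20680000 N, A₂E₂ = 5047000 N, ΣAE = 25730000 N.
δ = PL/ΣAE = -5120·1160/25730000 = -0.2308 mm.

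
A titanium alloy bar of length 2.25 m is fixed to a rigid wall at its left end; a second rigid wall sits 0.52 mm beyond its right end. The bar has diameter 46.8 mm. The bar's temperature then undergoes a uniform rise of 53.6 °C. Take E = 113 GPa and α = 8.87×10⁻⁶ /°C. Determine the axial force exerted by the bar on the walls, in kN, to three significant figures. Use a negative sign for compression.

-47.5 kN

Free thermal expansion αLΔT = 8.87e-6 · 2250 · 53.6 = 1.07 mm.
The walls engage after the gap closes; constrained expansion = 1.07 − 0.52 = 0.5497 mm.
The walls impose strain ε = −(0.5497)/2250 = -2.4432e-04; σ = Eε = 113000 · -2.4432e-04 = -27.61 MPa.
Wall reaction R = σ·A = -27.61·1720 = -47490 N = -47.49 kN.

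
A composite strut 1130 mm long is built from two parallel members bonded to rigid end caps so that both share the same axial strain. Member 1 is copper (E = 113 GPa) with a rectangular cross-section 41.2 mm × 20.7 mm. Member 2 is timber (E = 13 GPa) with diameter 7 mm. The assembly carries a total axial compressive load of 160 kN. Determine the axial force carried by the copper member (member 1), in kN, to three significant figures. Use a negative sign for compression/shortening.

-159 kN

A_1 = 852.8 mm².
A_2 = 38.48 mm².
Equal strain + equilibrium ⇒ each member carries load in proportion to AE: A₁E₁ = 96370000 N, A₂E₂ = 500300 N, ΣAE = 96870000 N.
F₁ = P·A₁E₁/ΣAE = -160000·96370000/96870000 = -159200 N.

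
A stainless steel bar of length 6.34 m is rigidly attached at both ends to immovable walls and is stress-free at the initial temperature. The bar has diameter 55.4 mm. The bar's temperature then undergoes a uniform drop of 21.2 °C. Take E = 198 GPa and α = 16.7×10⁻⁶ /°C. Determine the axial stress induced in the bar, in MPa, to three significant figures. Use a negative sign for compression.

Free thermal expansion αLΔT = 16.7e-6 · 6340 · -21.2 = -2.245 mm.
The walls impose strain ε = −(-2.245)/6340 = 3.5404e-04; σ = Eε = 198000 · 3.5404e-04 = 70.1 MPa.

70.1 MPa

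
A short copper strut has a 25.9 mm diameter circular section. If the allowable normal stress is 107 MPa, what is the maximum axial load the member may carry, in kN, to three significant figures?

56.4 kN

A = 526.9 mm².
P_max = σ_allow · A = 107 · 526.9 = 56370 N = 56.37 kN.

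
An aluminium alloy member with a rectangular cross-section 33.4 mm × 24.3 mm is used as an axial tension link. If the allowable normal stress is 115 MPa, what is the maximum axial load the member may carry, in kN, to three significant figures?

A = 811.6 mm².
P_max = σ_allow · A = 115 · 811.6 = 93340 N = 93.34 kN.

93.3 kN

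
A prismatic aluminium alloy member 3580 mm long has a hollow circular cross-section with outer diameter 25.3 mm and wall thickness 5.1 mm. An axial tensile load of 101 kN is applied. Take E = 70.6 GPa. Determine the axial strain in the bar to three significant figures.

0.00442

A = 323.6 mm².
σ = N/A = 312.1 MPa; ε = σ/E = 312.1/70600 = 4.420e-03.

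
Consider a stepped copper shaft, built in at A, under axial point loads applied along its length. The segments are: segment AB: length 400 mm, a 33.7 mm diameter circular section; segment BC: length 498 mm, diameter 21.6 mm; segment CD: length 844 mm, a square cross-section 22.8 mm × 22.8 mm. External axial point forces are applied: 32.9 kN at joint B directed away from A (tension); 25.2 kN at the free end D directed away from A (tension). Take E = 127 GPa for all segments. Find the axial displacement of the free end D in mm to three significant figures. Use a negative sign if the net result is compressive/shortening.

Internal axial forces (sectioning from the free end, tension +): N_CD = 25.2 kN, N_BC = 25.2 kN, N_AB = 58.1 kN.
A_AB = 892 mm².
A_BC = 366.4 mm².
A_CD = 519.8 mm².
δ_AB = 58100·400/(892·127000) = 0.2052 mm
δ_BC = 25200·498/(366.4·127000) = 0.2697 mm
δ_CD = 25200·844/(519.8·127000) = 0.3222 mm
δ = Σδ_i = 0.797 mm.

0.797 mm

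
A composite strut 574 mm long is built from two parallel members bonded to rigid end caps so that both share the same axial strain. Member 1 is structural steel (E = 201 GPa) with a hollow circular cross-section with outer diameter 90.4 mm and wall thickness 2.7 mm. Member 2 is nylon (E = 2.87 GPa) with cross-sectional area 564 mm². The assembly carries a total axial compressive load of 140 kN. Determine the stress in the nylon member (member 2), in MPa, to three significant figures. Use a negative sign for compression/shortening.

A_1 = 743.9 mm².
Equal strain + equilibrium ⇒ each member carries load in proportion to AE: A₁E₁ = 149500000 N, A₂E₂ = 1619000 N, ΣAE = 151100000 N.
σ₂ = P·E₂/ΣAE = -140000·2870/151100000 = -2.658 MPa.

-2.66 MPa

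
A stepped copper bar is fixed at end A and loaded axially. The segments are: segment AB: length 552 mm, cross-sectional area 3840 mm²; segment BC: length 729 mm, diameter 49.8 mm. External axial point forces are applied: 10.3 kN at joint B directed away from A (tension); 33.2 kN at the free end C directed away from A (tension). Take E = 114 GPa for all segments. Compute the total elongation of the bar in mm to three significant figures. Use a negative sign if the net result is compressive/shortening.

Internal axial forces (sectioning from the free end, tension +): N_BC = 33.2 kN, N_AB = 43.5 kN.
A_BC = 1948 mm².
δ_AB = 43500·552/(3840·114000) = 0.05485 mm
δ_BC = 33200·729/(1948·114000) = 0.109 mm
δ = Σδ_i = 0.1638 mm.

0.164 mm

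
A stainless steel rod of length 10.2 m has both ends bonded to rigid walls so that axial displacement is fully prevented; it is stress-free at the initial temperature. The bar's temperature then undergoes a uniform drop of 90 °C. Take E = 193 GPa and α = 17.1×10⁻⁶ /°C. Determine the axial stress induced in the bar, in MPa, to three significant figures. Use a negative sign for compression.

Free thermal expansion αLΔT = 17.1e-6 · 10200 · -90 = -15.7 mm.
The walls impose strain ε = −(-15.7)/10200 = 1.5390e-03; σ = Eε = 193000 · 1.5390e-03 = 297 MPa.

297 MPa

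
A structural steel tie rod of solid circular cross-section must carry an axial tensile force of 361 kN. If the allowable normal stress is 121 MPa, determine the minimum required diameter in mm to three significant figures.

Required area A ≥ P/σ_allow = 361000/121 = 2983 mm².
For a solid circular section, d ≥ √(4A/π) = 61.63 mm.

61.6 mm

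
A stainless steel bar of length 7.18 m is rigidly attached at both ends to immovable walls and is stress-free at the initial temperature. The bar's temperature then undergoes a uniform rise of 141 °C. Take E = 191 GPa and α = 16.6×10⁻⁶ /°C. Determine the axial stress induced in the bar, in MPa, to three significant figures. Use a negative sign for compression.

Free thermal expansion αLΔT = 16.6e-6 · 7180 · 141 = 16.81 mm.
The walls impose strain ε = −(16.81)/7180 = -2.3406e-03; σ = Eε = 191000 · -2.3406e-03 = -447.1 MPa.

-447 MPa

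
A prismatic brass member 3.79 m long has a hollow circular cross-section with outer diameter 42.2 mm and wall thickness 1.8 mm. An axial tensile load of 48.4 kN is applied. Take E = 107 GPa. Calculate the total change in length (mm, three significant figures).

A = 228.5 mm².
δ_mech = NL/(AE) = 48400·3790/(228.5·107000) = 7.504 mm.

7.50 mm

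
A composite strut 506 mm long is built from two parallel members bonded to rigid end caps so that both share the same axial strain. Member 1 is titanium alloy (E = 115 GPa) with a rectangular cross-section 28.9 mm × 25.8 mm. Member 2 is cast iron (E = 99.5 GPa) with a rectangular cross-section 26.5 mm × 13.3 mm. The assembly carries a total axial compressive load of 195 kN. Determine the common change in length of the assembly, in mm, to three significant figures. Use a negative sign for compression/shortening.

A_1 = 745.6 mm².
A_2 = 352.5 mm².
Equal strain + equilibrium ⇒ each member carries load in proportion to AE: A₁E₁ = 85750000 N, A₂E₂ = 35070000 N, ΣAE = 120800000 N.
δ = PL/ΣAE = -195000·506/120800000 = -0.8167 mm.

-0.817 mm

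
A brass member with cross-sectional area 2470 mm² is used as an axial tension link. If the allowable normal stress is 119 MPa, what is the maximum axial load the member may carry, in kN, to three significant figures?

294 kN

P_max = σ_allow · A = 119 · 2470 = 293900 N = 293.9 kN.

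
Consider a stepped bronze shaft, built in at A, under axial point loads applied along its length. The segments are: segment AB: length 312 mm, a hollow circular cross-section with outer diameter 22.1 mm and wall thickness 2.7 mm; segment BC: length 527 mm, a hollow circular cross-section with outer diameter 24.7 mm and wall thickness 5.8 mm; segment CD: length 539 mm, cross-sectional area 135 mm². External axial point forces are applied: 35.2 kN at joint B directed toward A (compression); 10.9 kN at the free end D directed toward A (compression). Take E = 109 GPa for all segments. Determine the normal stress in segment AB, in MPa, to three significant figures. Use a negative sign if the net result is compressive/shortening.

Internal axial forces (sectioning from the free end, tension +): N_CD = -10.9 kN, N_BC = -10.9 kN, N_AB = -46.1 kN.
A_AB = 164.6 mm².
σ_AB = N_AB/A_AB = -46100/164.6 = -280.1 MPa.

-280 MPa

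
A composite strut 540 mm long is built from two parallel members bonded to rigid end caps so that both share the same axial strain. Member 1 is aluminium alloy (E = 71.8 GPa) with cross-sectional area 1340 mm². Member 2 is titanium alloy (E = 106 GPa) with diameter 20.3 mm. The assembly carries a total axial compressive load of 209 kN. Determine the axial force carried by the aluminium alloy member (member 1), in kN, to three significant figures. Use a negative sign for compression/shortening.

A_2 = 323.7 mm².
Equal strain + equilibrium ⇒ each member carries load in proportion to AE: A₁E₁ = 96210000 N, A₂E₂ = 34310000 N, ΣAE = 130500000 N.
F₁ = P·A₁E₁/ΣAE = -209000·96210000/130500000 = -154100 N.

-154 kN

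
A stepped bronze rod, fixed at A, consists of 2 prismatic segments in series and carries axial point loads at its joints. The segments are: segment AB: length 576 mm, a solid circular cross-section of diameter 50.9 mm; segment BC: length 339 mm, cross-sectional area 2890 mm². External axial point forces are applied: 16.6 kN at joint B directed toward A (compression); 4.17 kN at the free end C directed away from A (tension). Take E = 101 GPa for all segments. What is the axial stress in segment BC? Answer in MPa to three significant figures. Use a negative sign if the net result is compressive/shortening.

Internal axial forces (sectioning from the free end, tension +): N_BC = 4.17 kN, N_AB = -12.43 kN.
σ_BC = N_BC/A_BC = 4170/2890 = 1.443 MPa.

1.44 MPa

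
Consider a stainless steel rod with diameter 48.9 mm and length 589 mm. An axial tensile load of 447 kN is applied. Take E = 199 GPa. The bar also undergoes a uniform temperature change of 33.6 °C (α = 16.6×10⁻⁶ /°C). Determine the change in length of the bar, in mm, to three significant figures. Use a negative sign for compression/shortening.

1.03 mm

A = 1878 mm².
δ_mech = NL/(AE) = 447000·589/(1878·199000) = 0.7045 mm.
δ_thermal = αLΔT = 16.6e-6·589·33.6 = 0.3285 mm.
δ = δ_mech + δ_thermal = 1.033 mm.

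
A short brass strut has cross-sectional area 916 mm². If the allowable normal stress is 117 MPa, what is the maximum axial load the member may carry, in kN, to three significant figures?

P_max = σ_allow · A = 117 · 916 = 107200 N = 107.2 kN.

107 kN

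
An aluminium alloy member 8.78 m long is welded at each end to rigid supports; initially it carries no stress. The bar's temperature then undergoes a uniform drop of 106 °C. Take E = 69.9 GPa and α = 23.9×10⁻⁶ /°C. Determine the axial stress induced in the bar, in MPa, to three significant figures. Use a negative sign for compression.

177 MPa

Free thermal expansion αLΔT = 23.9e-6 · 8780 · -106 = -22.24 mm.
The walls impose strain ε = −(-22.24)/8780 = 2.5334e-03; σ = Eε = 69900 · 2.5334e-03 = 177.1 MPa.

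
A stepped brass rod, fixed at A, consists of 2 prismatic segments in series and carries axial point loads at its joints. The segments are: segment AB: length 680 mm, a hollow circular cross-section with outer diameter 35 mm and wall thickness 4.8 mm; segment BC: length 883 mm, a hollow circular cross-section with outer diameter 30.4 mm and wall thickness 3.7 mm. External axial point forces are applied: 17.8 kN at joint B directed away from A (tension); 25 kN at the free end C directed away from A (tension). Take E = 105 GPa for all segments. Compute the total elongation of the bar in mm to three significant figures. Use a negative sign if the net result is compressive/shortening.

1.29 mm

Internal axial forces (sectioning from the free end, tension +): N_BC = 25 kN, N_AB = 42.8 kN.
A_AB = 455.4 mm².
A_BC = 310.4 mm².
δ_AB = 42800·680/(455.4·105000) = 0.6086 mm
δ_BC = 25000·883/(310.4·105000) = 0.6774 mm
δ = Σδ_i = 1.286 mm.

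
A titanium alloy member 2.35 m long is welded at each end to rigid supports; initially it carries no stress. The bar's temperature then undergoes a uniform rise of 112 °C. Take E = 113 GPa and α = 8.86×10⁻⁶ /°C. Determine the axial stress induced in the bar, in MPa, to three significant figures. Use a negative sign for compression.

-112 MPa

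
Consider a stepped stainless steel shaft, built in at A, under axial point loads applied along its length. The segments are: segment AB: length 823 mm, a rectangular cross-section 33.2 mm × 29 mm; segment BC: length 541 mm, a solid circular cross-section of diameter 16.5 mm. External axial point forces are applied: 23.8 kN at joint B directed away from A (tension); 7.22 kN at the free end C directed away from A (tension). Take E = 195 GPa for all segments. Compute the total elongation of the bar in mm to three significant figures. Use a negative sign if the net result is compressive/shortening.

0.230 mm

Internal axial forces (sectioning from the free end, tension +): N_BC = 7.22 kN, N_AB = 31.02 kN.
A_AB = 962.8 mm².
A_BC = 213.8 mm².
δ_AB = 31020·823/(962.8·195000) = 0.136 mm
δ_BC = 7220·541/(213.8·195000) = 0.09368 mm
δ = Σδ_i = 0.2297 mm.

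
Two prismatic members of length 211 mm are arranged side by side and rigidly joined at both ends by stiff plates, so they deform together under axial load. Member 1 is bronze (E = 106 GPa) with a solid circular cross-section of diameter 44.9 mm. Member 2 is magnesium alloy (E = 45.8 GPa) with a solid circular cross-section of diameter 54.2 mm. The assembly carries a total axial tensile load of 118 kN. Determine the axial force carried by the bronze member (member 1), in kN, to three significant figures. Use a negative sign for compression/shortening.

72.4 kN

A_1 = 1583 mm².
A_2 = 2307 mm².
Equal strain + equilibrium ⇒ each member carries load in proportion to AE: A₁E₁ = 167800000 N, A₂E₂ = 105700000 N, ΣAE = 273500000 N.
F₁ = P·A₁E₁/ΣAE = 118000·167800000/273500000 = 72410 N.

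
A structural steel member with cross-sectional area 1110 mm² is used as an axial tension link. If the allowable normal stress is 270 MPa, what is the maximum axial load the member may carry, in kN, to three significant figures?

300 kN

P_max = σ_allow · A = 270 · 1110 = 299700 N = 299.7 kN.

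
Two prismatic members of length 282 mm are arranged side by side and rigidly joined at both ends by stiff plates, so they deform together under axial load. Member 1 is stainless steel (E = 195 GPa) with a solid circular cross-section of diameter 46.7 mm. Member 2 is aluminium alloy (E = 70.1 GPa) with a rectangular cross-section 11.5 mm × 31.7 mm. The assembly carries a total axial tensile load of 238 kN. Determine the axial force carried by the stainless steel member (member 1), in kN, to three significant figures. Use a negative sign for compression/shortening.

221 kN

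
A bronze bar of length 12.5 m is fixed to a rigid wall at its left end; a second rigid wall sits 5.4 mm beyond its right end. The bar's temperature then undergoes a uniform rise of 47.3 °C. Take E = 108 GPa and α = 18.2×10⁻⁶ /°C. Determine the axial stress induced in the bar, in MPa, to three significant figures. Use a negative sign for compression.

Free thermal expansion αLΔT = 18.2e-6 · 12500 · 47.3 = 10.76 mm.
The walls engage after the gap closes; constrained expansion = 10.76 − 5.4 = 5.361 mm.
The walls impose strain ε = −(5.361)/12500 = -4.2886e-04; σ = Eε = 108000 · -4.2886e-04 = -46.32 MPa.

-46.3 MPa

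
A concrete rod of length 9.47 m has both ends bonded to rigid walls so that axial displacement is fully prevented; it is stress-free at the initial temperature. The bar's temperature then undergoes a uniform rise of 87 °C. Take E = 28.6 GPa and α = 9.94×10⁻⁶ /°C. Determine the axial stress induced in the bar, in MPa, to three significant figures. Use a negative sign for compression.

-24.7 MPa

Free thermal expansion αLΔT = 9.94e-6 · 9470 · 87 = 8.189 mm.
The walls impose strain ε = −(8.189)/9470 = -8.6478e-04; σ = Eε = 28600 · -8.6478e-04 = -24.73 MPa.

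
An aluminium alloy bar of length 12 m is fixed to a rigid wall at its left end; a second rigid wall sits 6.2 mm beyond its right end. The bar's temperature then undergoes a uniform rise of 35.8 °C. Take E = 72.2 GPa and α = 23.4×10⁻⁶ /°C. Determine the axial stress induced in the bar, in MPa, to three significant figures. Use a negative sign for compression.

-23.2 MPa

Free thermal expansion αLΔT = 23.4e-6 · 12000 · 35.8 = 10.05 mm.
The walls engage after the gap closes; constrained expansion = 10.05 − 6.2 = 3.853 mm.
The walls impose strain ε = −(3.853)/12000 = -3.2105e-04; σ = Eε = 72200 · -3.2105e-04 = -23.18 MPa.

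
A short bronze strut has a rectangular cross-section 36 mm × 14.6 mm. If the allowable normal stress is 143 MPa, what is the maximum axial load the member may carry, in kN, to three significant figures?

A = 525.6 mm².
P_max = σ_allow · A = 143 · 525.6 = 75160 N = 75.16 kN.

75.2 kN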